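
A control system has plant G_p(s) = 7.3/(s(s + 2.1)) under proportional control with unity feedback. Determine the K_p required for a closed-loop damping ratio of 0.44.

K_p = 0.78

Closed-loop characteristic equation: s² + 2.1s + K_p·7.3 = 0.
So ω_n = √(7.3K_p) and 2ζω_n = 2.1, giving ζ = 2.1/(2√(7.3K_p)).
Setting ζ = 0.44: √(7.3K_p) = 2.1/(2·0.44) = 2.386, so K_p = 5.695/7.3 = 0.78.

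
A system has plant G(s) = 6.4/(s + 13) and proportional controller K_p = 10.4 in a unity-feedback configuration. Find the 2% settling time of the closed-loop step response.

Closed-loop transfer function: T(s) = K_p·G(s)/(1 + K_p·G(s)) = 66.56/(s + 13 + 66.56) = 66.56/(s + 79.56).
Time constant τ = 1/79.56 = 0.01257 s, so the 2% settling time is about 4τ = 0.0503 s.

T_s ≈ 0.0503 s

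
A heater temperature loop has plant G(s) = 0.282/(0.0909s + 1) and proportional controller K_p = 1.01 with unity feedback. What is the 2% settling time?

T_s ≈ 0.283 s

Closed loop: T(s) = K_p·G/(1+K_p·G) = 0.2848/(0.0909s + 1 + 0.2848), with pole at s = −(1 + 0.2848)/0.0909 = −14.13.
τ = 1/14.13 = 0.07075 s, so 2% settling time ≈ 4τ = 0.283 s.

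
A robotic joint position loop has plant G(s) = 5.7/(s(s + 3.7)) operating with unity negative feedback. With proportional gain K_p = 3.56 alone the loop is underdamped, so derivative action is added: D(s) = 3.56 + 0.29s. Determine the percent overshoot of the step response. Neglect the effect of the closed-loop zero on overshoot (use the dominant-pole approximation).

9.82%

Forward path: (3.56 + 0.29s)·5.7/(s(s+3.7)). The closed-loop characteristic equation is s² + (3.7 + 5.7·0.29)s + 5.7·3.56 = 0.
That is s² + 5.353s + 20.29 = 0, so ω_n = 4.505 rad/s and ζ = 5.353/(2·4.505) = 0.5942.
%OS = 100·exp(−πζ/√(1−ζ²)) = 9.82%.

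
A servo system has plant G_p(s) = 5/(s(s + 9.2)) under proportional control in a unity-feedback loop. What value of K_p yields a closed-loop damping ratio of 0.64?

Closed-loop characteristic equation: s² + 9.2s + K_p·5 = 0.
So ω_n = √(5K_p) and 2ζω_n = 9.2, giving ζ = 9.2/(2√(5K_p)).
Setting ζ = 0.64: √(5K_p) = 9.2/(2·0.64) = 7.187, so K_p = 51.66/5 = 10.3.

K_p = 10.3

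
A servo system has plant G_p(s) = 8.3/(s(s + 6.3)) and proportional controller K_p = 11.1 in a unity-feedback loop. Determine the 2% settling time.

From 1 + K_pG_p(s) = 0: s² + 6.3s + 92.13 = 0 ⇒ ω_n = 9.598, ζ = 0.3282.
2% settling time T_s ≈ 4/(ζω_n) = 4/3.15 = 1.27 s.

T_s ≈ 1.27 s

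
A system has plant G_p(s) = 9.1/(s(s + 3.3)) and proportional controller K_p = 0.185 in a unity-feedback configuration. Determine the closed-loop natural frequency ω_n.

With unity feedback the closed-loop characteristic equation is s² + 3.3s + 0.185·9.1 = s² + 3.3s + 1.683 = 0.
So ω_n² = 1.683 ⇒ ω_n = 1.297 rad/s, and ζ = 3.3/(2ω_n) = 1.27.

ω_n = 1.3 rad/s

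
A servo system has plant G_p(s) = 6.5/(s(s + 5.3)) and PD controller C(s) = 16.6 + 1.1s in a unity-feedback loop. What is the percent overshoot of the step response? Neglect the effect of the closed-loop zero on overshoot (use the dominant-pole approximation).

9.52%

Forward path: (16.6 + 1.1s)·6.5/(s(s+5.3)). The closed-loop characteristic equation is s² + (5.3 + 6.5·1.1)s + 6.5·16.6 = 0.
That is s² + 12.45s + 107.9 = 0, so ω_n = 10.39 rad/s and ζ = 12.45/(2·10.39) = 0.5993.
%OS = 100·exp(−πζ/√(1−ζ²)) = 9.52%.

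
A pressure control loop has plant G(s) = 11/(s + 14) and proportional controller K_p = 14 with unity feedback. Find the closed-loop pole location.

s = -168

Closed-loop transfer function: T(s) = K_p·G(s)/(1 + K_p·G(s)) = 154/(s + 14 + 154) = 154/(s + 168).
The closed-loop pole is at s = −168.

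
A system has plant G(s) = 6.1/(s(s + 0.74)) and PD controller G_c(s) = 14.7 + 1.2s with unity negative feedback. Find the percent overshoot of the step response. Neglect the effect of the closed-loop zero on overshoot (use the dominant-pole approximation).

Forward path: (14.7 + 1.2s)·6.1/(s(s+0.74)). The closed-loop characteristic equation is s² + (0.74 + 6.1·1.2)s + 6.1·14.7 = 0.
That is s² + 8.06s + 89.67 = 0, so ω_n = 9.469 rad/s and ζ = 8.06/(2·9.469) = 0.4256.
%OS = 100·exp(−πζ/√(1−ζ²)) = 22.8%.

22.8%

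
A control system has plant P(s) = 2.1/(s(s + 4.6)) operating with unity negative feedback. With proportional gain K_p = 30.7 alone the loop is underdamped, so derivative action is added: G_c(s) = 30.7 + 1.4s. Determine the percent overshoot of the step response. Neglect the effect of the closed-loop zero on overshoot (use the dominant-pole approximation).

Forward path: (30.7 + 1.4s)·2.1/(s(s+4.6)). The closed-loop characteristic equation is s² + (4.6 + 2.1·1.4)s + 2.1·30.7 = 0.
That is s² + 7.54s + 64.47 = 0, so ω_n = 8.029 rad/s and ζ = 7.54/(2·8.029) = 0.4695.
%OS = 100·exp(−πζ/√(1−ζ²)) = 18.8%.

18.8%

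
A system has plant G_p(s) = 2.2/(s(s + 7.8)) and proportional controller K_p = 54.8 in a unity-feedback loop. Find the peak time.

T_p = 0.306 s

From 1 + K_pG_p(s) = 0: s² + 7.8s + 120.6 = 0 ⇒ ω_n = 10.98, ζ = 0.3552.
Damped frequency ω_d = ω_n√(1−ζ²) = 10.26 rad/s, so peak time T_p = π/ω_d = 0.306 s.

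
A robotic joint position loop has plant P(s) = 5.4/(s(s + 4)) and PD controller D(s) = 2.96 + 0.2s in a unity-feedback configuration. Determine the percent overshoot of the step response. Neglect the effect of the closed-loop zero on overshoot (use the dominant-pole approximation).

Forward path: (2.96 + 0.2s)·5.4/(s(s+4)). The closed-loop characteristic equation is s² + (4 + 5.4·0.2)s + 5.4·2.96 = 0.
That is s² + 5.08s + 15.98 = 0, so ω_n = 3.998 rad/s and ζ = 5.08/(2·3.998) = 0.6353.
%OS = 100·exp(−πζ/√(1−ζ²)) = 7.54%.

7.54%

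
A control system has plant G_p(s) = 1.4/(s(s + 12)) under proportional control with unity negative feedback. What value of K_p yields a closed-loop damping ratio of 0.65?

K_p = 60.9

Closed-loop characteristic equation: s² + 12s + K_p·1.4 = 0.
So ω_n = √(1.4K_p) and 2ζω_n = 12, giving ζ = 12/(2√(1.4K_p)).
Setting ζ = 0.65: √(1.4K_p) = 12/(2·0.65) = 9.231, so K_p = 85.21/1.4 = 60.9.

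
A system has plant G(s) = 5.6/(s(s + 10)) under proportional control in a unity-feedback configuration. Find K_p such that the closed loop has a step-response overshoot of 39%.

From %OS = 100·exp(−πζ/√(1−ζ²)) = 39%, ζ = −ln(0.39)/√(π²+ln²(0.39)) = 0.2871.
Characteristic equation s² + 10s + 5.6K_p = 0 gives ζ = 10/(2√(5.6K_p)).
Setting ζ = 0.2871: √(5.6K_p) = 10/(2·0.2871) = 17.42, so K_p = 303.3/5.6 = 54.2.

K_p = 54.2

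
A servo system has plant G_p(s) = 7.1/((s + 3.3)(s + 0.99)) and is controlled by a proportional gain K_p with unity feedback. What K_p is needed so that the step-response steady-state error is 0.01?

K_p = 45.6

The loop is type 0, so e_ss(step) = 1/(1 + K_pos) with K_pos = K_p·G_p(0).
G_p(0) = 2.173. Require 1/(1 + K_p·2.173) = 0.01, so 1 + 2.173·K_p = 100.
K_p = (100 − 1)/2.173 = 45.6.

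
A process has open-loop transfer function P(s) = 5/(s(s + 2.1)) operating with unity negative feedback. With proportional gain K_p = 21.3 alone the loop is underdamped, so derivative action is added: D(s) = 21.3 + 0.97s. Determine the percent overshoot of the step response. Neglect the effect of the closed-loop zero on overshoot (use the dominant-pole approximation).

Forward path: (21.3 + 0.97s)·5/(s(s+2.1)). The closed-loop characteristic equation is s² + (2.1 + 5·0.97)s + 5·21.3 = 0.
That is s² + 6.95s + 106.5 = 0, so ω_n = 10.32 rad/s and ζ = 6.95/(2·10.32) = 0.3367.
%OS = 100·exp(−πζ/√(1−ζ²)) = 32.5%.

32.5%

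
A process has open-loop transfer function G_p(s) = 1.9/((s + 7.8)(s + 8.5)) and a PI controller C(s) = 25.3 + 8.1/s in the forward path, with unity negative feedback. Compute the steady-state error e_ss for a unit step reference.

The open loop C(s)G_p(s) has a pole at the origin (type 1), so the static position error constant is infinite and e_ss = 1/(1+∞) = 0.

0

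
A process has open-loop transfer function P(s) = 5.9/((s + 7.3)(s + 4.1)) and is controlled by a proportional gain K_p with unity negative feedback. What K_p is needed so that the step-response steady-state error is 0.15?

Steady-state error for a unit step on this type-0 loop is 1/(1 + K_p·P(0)).
P(0) = 0.1971. Require 1/(1 + K_p·0.1971) = 0.15, so 1 + 0.1971·K_p = 6.667.
K_p = (6.667 − 1)/0.1971 = 28.7.

K_p = 28.7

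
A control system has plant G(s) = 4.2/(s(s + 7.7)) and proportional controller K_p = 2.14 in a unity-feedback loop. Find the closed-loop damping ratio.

With unity feedback the closed-loop characteristic equation is s² + 7.7s + 2.14·4.2 = s² + 7.7s + 8.988 = 0.
So ω_n² = 8.988 ⇒ ω_n = 2.998 rad/s, and ζ = 7.7/(2ω_n) = 1.28.

ζ = 1.28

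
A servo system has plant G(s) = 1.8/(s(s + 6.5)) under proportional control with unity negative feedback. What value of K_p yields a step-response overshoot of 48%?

From %OS = 100·exp(−πζ/√(1−ζ²)) = 48%, ζ = −ln(0.48)/√(π²+ln²(0.48)) = 0.2275.
Characteristic equation s² + 6.5s + 1.8K_p = 0 gives ζ = 6.5/(2√(1.8K_p)).
Setting ζ = 0.2275: √(1.8K_p) = 6.5/(2·0.2275) = 14.29, so K_p = 204.1/1.8 = 113.

K_p = 113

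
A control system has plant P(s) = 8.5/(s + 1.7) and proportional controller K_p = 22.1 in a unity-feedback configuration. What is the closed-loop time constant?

τ = 0.00528 s

Closed-loop transfer function: T(s) = K_p·P(s)/(1 + K_p·P(s)) = 187.9/(s + 1.7 + 187.9) = 187.9/(s + 189.6).
Time constant τ = 1/189.6 = 0.00528 s.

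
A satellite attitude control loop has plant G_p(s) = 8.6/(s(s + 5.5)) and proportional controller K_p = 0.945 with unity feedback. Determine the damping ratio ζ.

The closed-loop denominator is s(s+5.5) + 0.945·8.6 = s² + 5.5s + 8.127.
Matching s² + 2ζω_n s + ω_n²: ω_n = √8.127 = 2.851 rad/s and 2ζω_n = 5.5, so ζ = 5.5/(2·2.851) = 0.965.

ζ = 0.965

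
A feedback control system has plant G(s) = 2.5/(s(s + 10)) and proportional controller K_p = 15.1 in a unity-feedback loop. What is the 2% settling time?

T_s ≈ 0.8 s

The closed-loop denominator s² + 10s + 37.75 gives ω_n = √37.75 = 6.144 and ζ = 10/(2ω_n) = 0.8138.
2% settling time T_s ≈ 4/(ζω_n) = 4/5 = 0.8 s.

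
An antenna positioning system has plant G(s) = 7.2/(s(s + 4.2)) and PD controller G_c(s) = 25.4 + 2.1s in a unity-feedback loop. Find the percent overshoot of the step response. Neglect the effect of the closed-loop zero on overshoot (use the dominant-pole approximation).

4.05%

Forward path: (25.4 + 2.1s)·7.2/(s(s+4.2)). The closed-loop characteristic equation is s² + (4.2 + 7.2·2.1)s + 7.2·25.4 = 0.
That is s² + 19.32s + 182.9 = 0, so ω_n = 13.52 rad/s and ζ = 19.32/(2·13.52) = 0.7143.
%OS = 100·exp(−πζ/√(1−ζ²)) = 4.05%.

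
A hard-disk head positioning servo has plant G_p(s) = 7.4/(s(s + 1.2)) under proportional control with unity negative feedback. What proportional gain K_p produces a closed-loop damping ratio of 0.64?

Closed-loop characteristic equation: s² + 1.2s + K_p·7.4 = 0.
So ω_n = √(7.4K_p) and 2ζω_n = 1.2, giving ζ = 1.2/(2√(7.4K_p)).
Setting ζ = 0.64: √(7.4K_p) = 1.2/(2·0.64) = 0.9375, so K_p = 0.8789/7.4 = 0.119.

K_p = 0.119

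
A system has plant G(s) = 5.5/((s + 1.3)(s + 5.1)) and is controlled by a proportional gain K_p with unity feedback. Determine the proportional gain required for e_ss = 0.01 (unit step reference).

Steady-state error for a unit step on this type-0 loop is 1/(1 + K_p·G(0)).
G(0) = 0.8296. Require 1/(1 + K_p·0.8296) = 0.01, so 1 + 0.8296·K_p = 100.
K_p = (100 − 1)/0.8296 = 119.

K_p = 119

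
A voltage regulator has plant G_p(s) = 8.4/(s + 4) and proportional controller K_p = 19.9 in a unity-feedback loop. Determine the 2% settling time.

T_s ≈ 0.0234 s

Closed-loop transfer function: T(s) = K_p·G_p(s)/(1 + K_p·G_p(s)) = 167.2/(s + 4 + 167.2) = 167.2/(s + 171.2).
Time constant τ = 1/171.2 = 0.005842 s, so the 2% settling time is about 4τ = 0.0234 s.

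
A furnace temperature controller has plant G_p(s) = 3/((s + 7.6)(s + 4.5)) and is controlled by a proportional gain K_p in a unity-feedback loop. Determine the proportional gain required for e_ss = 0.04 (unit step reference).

For a type-0 loop with proportional control, e_ss = 1/(1 + K_p·G_p(0)).
G_p(0) = 0.08772. Require 1/(1 + K_p·0.08772) = 0.04, so 1 + 0.08772·K_p = 25.
K_p = (25 − 1)/0.08772 = 274.

K_p = 274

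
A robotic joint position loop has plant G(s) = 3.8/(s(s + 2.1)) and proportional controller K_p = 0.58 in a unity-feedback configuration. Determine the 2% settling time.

From 1 + K_pG(s) = 0: s² + 2.1s + 2.204 = 0 ⇒ ω_n = 1.485, ζ = 0.7073.
2% settling time T_s ≈ 4/(ζω_n) = 4/1.05 = 3.81 s.

T_s ≈ 3.81 s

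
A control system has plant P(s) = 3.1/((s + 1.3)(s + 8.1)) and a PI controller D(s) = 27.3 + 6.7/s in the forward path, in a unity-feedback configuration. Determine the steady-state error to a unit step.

0

The open loop D(s)P(s) has a pole at the origin (type 1), so the static position error constant is infinite and e_ss = 1/(1+∞) = 0.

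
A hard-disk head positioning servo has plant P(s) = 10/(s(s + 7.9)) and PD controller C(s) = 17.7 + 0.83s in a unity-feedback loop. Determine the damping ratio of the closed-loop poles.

Forward path: (17.7 + 0.83s)·10/(s(s+7.9)). The closed-loop characteristic equation is s² + (7.9 + 10·0.83)s + 10·17.7 = 0.
That is s² + 16.2s + 177 = 0, so ω_n = 13.3 rad/s and ζ = 16.2/(2·13.3) = 0.6088.

ζ = 0.609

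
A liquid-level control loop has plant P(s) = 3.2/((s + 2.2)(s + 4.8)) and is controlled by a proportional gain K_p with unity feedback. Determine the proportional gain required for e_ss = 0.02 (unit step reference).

The loop is type 0, so e_ss(step) = 1/(1 + K_pos) with K_pos = K_p·P(0).
P(0) = 0.303. Require 1/(1 + K_p·0.303) = 0.02, so 1 + 0.303·K_p = 50.
K_p = (50 − 1)/0.303 = 162.

K_p = 162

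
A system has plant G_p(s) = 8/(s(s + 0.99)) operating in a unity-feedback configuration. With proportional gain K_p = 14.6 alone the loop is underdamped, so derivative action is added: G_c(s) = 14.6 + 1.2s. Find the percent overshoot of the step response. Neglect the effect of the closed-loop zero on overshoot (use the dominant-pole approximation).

Forward path: (14.6 + 1.2s)·8/(s(s+0.99)). The closed-loop characteristic equation is s² + (0.99 + 8·1.2)s + 8·14.6 = 0.
That is s² + 10.59s + 116.8 = 0, so ω_n = 10.81 rad/s and ζ = 10.59/(2·10.81) = 0.4899.
%OS = 100·exp(−πζ/√(1−ζ²)) = 17.1%.

17.1%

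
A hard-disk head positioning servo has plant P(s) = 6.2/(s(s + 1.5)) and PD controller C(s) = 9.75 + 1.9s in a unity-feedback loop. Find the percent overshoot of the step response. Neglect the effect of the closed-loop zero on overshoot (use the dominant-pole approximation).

0.576%

Forward path: (9.75 + 1.9s)·6.2/(s(s+1.5)). The closed-loop characteristic equation is s² + (1.5 + 6.2·1.9)s + 6.2·9.75 = 0.
That is s² + 13.28s + 60.45 = 0, so ω_n = 7.775 rad/s and ζ = 13.28/(2·7.775) = 0.854.
%OS = 100·exp(−πζ/√(1−ζ²)) = 0.576%.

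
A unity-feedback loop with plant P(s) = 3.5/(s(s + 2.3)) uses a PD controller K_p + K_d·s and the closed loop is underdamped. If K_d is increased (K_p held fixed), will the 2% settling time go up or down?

decrease

Characteristic equation s² + (2.3 + 3.5K_d)s + 3.5K_p = 0: raising K_d increases ζω_n = (2.3+3.5K_d)/2 while the loop stays underdamped, so T_s ≈ 4/(ζω_n) decreases.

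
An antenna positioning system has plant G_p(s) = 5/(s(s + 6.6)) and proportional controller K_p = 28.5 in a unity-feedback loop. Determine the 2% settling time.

The closed-loop denominator s² + 6.6s + 142.5 gives ω_n = √142.5 = 11.94 and ζ = 6.6/(2ω_n) = 0.2764.
2% settling time T_s ≈ 4/(ζω_n) = 4/3.3 = 1.21 s.

T_s ≈ 1.21 s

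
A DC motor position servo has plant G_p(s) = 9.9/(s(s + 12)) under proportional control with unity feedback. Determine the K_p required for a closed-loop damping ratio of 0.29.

Closed-loop characteristic equation: s² + 12s + K_p·9.9 = 0.
So ω_n = √(9.9K_p) and 2ζω_n = 12, giving ζ = 12/(2√(9.9K_p)).
Setting ζ = 0.29: √(9.9K_p) = 12/(2·0.29) = 20.69, so K_p = 428.1/9.9 = 43.2.

K_p = 43.2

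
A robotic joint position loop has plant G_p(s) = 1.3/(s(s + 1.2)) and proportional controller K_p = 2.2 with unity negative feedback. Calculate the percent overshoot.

30.4%

Closed-loop characteristic equation: s² + 1.2s + 2.86 = 0, so ω_n = 1.691 rad/s and ζ = 1.2/(2·1.691) = 0.3548.
%OS = 100·exp(−πζ/√(1−ζ²)) = 100·exp(−π·0.3548/√0.8741) = 30.4%.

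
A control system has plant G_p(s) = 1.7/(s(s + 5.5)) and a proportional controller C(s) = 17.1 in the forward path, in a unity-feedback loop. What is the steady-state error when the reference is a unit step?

0

The open loop C(s)G_p(s) has a pole at the origin (type 1), so the static position error constant is infinite and e_ss = 1/(1+∞) = 0.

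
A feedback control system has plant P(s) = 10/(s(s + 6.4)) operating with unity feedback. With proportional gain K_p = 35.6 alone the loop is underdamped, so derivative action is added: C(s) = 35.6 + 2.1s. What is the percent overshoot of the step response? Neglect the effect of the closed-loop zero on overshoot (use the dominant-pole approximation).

Forward path: (35.6 + 2.1s)·10/(s(s+6.4)). The closed-loop characteristic equation is s² + (6.4 + 10·2.1)s + 10·35.6 = 0.
That is s² + 27.4s + 356 = 0, so ω_n = 18.87 rad/s and ζ = 27.4/(2·18.87) = 0.7261.
%OS = 100·exp(−πζ/√(1−ζ²)) = 3.62%.

3.62%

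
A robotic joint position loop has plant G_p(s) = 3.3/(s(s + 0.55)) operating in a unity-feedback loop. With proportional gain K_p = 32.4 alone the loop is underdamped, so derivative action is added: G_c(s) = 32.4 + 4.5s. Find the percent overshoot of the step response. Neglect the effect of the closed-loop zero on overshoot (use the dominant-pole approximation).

3%

Forward path: (32.4 + 4.5s)·3.3/(s(s+0.55)). The closed-loop characteristic equation is s² + (0.55 + 3.3·4.5)s + 3.3·32.4 = 0.
That is s² + 15.4s + 106.9 = 0, so ω_n = 10.34 rad/s and ζ = 15.4/(2·10.34) = 0.7447.
%OS = 100·exp(−πζ/√(1−ζ²)) = 3%.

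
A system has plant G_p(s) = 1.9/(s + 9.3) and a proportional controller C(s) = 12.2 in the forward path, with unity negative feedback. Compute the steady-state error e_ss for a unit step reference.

The loop is type 0. Static position error constant K_pos = C(0)·G_p(0) = 12.2·0.2043 = 2.492.
Steady-state error to a unit step: e_ss = 1/(1+K_pos) = 1/3.492 = 0.286.

0.286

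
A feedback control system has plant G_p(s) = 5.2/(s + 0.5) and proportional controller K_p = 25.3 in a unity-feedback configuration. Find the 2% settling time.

Closed-loop transfer function: T(s) = K_p·G_p(s)/(1 + K_p·G_p(s)) = 131.6/(s + 0.5 + 131.6) = 131.6/(s + 132.1).
Time constant τ = 1/132.1 = 0.007572 s, so the 2% settling time is about 4τ = 0.0303 s.

T_s ≈ 0.0303 s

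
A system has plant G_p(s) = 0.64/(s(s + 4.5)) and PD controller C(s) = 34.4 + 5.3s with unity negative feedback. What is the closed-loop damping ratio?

Forward path: (34.4 + 5.3s)·0.64/(s(s+4.5)). The closed-loop characteristic equation is s² + (4.5 + 0.64·5.3)s + 0.64·34.4 = 0.
That is s² + 7.892s + 22.02 = 0, so ω_n = 4.692 rad/s and ζ = 7.892/(2·4.692) = 0.841.

ζ = 0.841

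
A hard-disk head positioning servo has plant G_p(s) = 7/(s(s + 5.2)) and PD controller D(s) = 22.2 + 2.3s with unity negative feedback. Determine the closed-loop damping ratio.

ζ = 0.854

Forward path: (22.2 + 2.3s)·7/(s(s+5.2)). The closed-loop characteristic equation is s² + (5.2 + 7·2.3)s + 7·22.2 = 0.
That is s² + 21.3s + 155.4 = 0, so ω_n = 12.47 rad/s and ζ = 21.3/(2·12.47) = 0.8543.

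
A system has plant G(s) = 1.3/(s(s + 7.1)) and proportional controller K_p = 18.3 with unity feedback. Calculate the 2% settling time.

The closed-loop denominator s² + 7.1s + 23.79 gives ω_n = √23.79 = 4.877 and ζ = 7.1/(2ω_n) = 0.7278.
2% settling time T_s ≈ 4/(ζω_n) = 4/3.55 = 1.13 s.

T_s ≈ 1.13 s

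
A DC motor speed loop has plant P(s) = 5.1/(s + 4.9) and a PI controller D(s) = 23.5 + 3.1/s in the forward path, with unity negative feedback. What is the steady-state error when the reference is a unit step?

The open loop D(s)P(s) has a pole at the origin (type 1), so the static position error constant is infinite and e_ss = 1/(1+∞) = 0.

0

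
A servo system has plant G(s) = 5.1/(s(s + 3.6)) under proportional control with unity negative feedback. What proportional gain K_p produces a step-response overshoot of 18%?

K_p = 2.77

From %OS = 100·exp(−πζ/√(1−ζ²)) = 18%, ζ = −ln(0.18)/√(π²+ln²(0.18)) = 0.4791.
Characteristic equation s² + 3.6s + 5.1K_p = 0 gives ζ = 3.6/(2√(5.1K_p)).
Setting ζ = 0.4791: √(5.1K_p) = 3.6/(2·0.4791) = 3.757, so K_p = 14.11/5.1 = 2.77.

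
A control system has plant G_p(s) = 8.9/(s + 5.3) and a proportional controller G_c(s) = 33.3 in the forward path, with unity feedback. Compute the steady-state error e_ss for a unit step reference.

0.0176

The loop is type 0. Static position error constant K_pos = G_c(0)·G_p(0) = 33.3·1.679 = 55.92.
Steady-state error to a unit step: e_ss = 1/(1+K_pos) = 1/56.92 = 0.0176.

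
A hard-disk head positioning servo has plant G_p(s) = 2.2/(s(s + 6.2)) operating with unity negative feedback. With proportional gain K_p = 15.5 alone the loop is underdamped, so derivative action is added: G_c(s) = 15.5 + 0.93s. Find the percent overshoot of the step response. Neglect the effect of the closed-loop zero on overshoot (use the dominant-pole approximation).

Forward path: (15.5 + 0.93s)·2.2/(s(s+6.2)). The closed-loop characteristic equation is s² + (6.2 + 2.2·0.93)s + 2.2·15.5 = 0.
That is s² + 8.246s + 34.1 = 0, so ω_n = 5.84 rad/s and ζ = 8.246/(2·5.84) = 0.7061.
%OS = 100·exp(−πζ/√(1−ζ²)) = 4.36%.

4.36%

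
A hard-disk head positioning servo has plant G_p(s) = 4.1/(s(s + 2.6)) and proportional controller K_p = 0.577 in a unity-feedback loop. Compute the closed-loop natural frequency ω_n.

With unity feedback the closed-loop characteristic equation is s² + 2.6s + 0.577·4.1 = s² + 2.6s + 2.366 = 0.
So ω_n² = 2.366 ⇒ ω_n = 1.538 rad/s, and ζ = 2.6/(2ω_n) = 0.845.

ω_n = 1.54 rad/s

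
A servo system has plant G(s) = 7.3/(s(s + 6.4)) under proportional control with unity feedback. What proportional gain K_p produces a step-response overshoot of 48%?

From %OS = 100·exp(−πζ/√(1−ζ²)) = 48%, ζ = −ln(0.48)/√(π²+ln²(0.48)) = 0.2275.
Characteristic equation s² + 6.4s + 7.3K_p = 0 gives ζ = 6.4/(2√(7.3K_p)).
Setting ζ = 0.2275: √(7.3K_p) = 6.4/(2·0.2275) = 14.07, so K_p = 197.8/7.3 = 27.1.

K_p = 27.1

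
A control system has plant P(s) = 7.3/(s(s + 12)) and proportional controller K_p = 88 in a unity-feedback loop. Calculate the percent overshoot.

The closed-loop denominator s² + 12s + 642.4 gives ω_n = √642.4 = 25.35 and ζ = 12/(2ω_n) = 0.2367.
%OS = 100·exp(−πζ/√(1−ζ²)) = 100·exp(−π·0.2367/√0.944) = 46.5%.

46.5%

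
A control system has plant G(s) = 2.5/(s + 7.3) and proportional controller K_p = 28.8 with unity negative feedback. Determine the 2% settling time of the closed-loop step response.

Closed-loop transfer function: T(s) = K_p·G(s)/(1 + K_p·G(s)) = 72/(s + 7.3 + 72) = 72/(s + 79.3).
Time constant τ = 1/79.3 = 0.01261 s, so the 2% settling time is about 4τ = 0.0504 s.

T_s ≈ 0.0504 s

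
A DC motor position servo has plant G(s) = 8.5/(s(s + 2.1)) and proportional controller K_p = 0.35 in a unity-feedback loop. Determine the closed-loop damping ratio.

1 + K_p·G(s) = 0 gives s² + 2.1s + 2.975 = 0.
Matching s² + 2ζω_n s + ω_n²: ω_n = √2.975 = 1.725 rad/s and 2ζω_n = 2.1, so ζ = 2.1/(2·1.725) = 0.609.

ζ = 0.609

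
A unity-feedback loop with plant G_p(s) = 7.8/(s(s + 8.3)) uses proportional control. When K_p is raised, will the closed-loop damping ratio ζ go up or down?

ζ = 8.3/(2√(7.8K_p)); increasing K_p raises the denominator, so ζ falls.

decrease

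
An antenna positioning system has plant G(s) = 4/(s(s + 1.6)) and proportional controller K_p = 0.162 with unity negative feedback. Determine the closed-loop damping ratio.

The closed-loop denominator is s(s+1.6) + 0.162·4 = s² + 1.6s + 0.648.
Matching s² + 2ζω_n s + ω_n²: ω_n = √0.648 = 0.805 rad/s and 2ζω_n = 1.6, so ζ = 1.6/(2·0.805) = 0.994.

ζ = 0.994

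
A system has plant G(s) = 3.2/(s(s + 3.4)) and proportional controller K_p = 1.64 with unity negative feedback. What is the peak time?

From 1 + K_pG(s) = 0: s² + 3.4s + 5.248 = 0 ⇒ ω_n = 2.291, ζ = 0.7421.
Damped frequency ω_d = ω_n√(1−ζ²) = 1.536 rad/s, so peak time T_p = π/ω_d = 2.05 s.

T_p = 2.05 s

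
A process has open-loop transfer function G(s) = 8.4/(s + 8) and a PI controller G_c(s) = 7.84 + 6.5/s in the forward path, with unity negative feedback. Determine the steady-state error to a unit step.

The open loop G_c(s)G(s) has a pole at the origin (type 1), so the static position error constant is infinite and e_ss = 1/(1+∞) = 0.

0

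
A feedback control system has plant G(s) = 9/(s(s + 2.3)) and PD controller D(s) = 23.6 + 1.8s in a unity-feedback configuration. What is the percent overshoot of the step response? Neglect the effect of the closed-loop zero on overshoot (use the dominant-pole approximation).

7.58%

Forward path: (23.6 + 1.8s)·9/(s(s+2.3)). The closed-loop characteristic equation is s² + (2.3 + 9·1.8)s + 9·23.6 = 0.
That is s² + 18.5s + 212.4 = 0, so ω_n = 14.57 rad/s and ζ = 18.5/(2·14.57) = 0.6347.
%OS = 100·exp(−πζ/√(1−ζ²)) = 7.58%.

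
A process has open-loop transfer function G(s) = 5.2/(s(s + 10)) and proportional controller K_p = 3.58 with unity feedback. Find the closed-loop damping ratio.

With unity feedback the closed-loop characteristic equation is s² + 10s + 3.58·5.2 = s² + 10s + 18.62 = 0.
Matching s² + 2ζω_n s + ω_n²: ω_n = √18.62 = 4.315 rad/s and 2ζω_n = 10, so ζ = 10/(2·4.315) = 1.16.

ζ = 1.16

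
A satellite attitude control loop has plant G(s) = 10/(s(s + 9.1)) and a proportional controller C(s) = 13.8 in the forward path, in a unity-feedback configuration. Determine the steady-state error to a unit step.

0

The open loop C(s)G(s) has a pole at the origin (type 1), so the static position error constant is infinite and e_ss = 1/(1+∞) = 0.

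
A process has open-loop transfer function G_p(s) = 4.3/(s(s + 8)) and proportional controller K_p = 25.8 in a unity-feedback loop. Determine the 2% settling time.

T_s ≈ 1 s

The closed-loop denominator s² + 8s + 110.9 gives ω_n = √110.9 = 10.53 and ζ = 8/(2ω_n) = 0.3798.
2% settling time T_s ≈ 4/(ζω_n) = 4/4 = 1 s.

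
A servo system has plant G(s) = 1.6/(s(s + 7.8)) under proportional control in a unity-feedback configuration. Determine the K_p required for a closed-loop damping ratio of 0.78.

Closed-loop characteristic equation: s² + 7.8s + K_p·1.6 = 0.
So ω_n = √(1.6K_p) and 2ζω_n = 7.8, giving ζ = 7.8/(2√(1.6K_p)).
Setting ζ = 0.78: √(1.6K_p) = 7.8/(2·0.78) = 5, so K_p = 25/1.6 = 15.6.

K_p = 15.6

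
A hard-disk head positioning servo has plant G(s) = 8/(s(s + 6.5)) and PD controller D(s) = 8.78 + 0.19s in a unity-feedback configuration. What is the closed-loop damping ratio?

Forward path: (8.78 + 0.19s)·8/(s(s+6.5)). The closed-loop characteristic equation is s² + (6.5 + 8·0.19)s + 8·8.78 = 0.
That is s² + 8.02s + 70.24 = 0, so ω_n = 8.381 rad/s and ζ = 8.02/(2·8.381) = 0.4785.

ζ = 0.478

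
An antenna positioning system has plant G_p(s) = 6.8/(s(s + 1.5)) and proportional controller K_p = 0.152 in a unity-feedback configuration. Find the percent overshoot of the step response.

From 1 + K_pG_p(s) = 0: s² + 1.5s + 1.034 = 0 ⇒ ω_n = 1.017, ζ = 0.7377.
%OS = 100·exp(−πζ/√(1−ζ²)) = 100·exp(−π·0.7377/√0.4558) = 3.23%.

3.23%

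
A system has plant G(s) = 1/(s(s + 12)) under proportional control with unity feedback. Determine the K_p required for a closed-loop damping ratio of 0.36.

K_p = 278

Closed-loop characteristic equation: s² + 12s + K_p·1 = 0.
So ω_n = √(1K_p) and 2ζω_n = 12, giving ζ = 12/(2√(1K_p)).
Setting ζ = 0.36: √(1K_p) = 12/(2·0.36) = 16.67, so K_p = 277.8/1 = 278.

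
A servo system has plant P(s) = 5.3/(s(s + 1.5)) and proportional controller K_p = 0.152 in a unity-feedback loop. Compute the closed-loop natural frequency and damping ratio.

ω_n = 0.898 rad/s, ζ = 0.836

With unity feedback the closed-loop characteristic equation is s² + 1.5s + 0.152·5.3 = s² + 1.5s + 0.8056 = 0.
So ω_n² = 0.8056 ⇒ ω_n = 0.8976 rad/s, and ζ = 1.5/(2ω_n) = 0.836.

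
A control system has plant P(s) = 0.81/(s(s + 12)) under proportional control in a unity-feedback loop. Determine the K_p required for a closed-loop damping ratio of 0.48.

Closed-loop characteristic equation: s² + 12s + K_p·0.81 = 0.
So ω_n = √(0.81K_p) and 2ζω_n = 12, giving ζ = 12/(2√(0.81K_p)).
Setting ζ = 0.48: √(0.81K_p) = 12/(2·0.48) = 12.5, so K_p = 156.2/0.81 = 193.

K_p = 193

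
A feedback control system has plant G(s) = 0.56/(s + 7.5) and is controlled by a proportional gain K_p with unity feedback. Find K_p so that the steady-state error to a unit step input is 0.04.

K_p = 321

For a type-0 loop with proportional control, e_ss = 1/(1 + K_p·G(0)).
G(0) = 0.07467. Require 1/(1 + K_p·0.07467) = 0.04, so 1 + 0.07467·K_p = 25.
K_p = (25 − 1)/0.07467 = 321.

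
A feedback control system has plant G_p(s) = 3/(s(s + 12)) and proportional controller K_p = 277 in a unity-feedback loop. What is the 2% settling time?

The closed-loop denominator s² + 12s + 831 gives ω_n = √831 = 28.83 and ζ = 12/(2ω_n) = 0.2081.
2% settling time T_s ≈ 4/(ζω_n) = 4/6 = 0.667 s.

T_s ≈ 0.667 s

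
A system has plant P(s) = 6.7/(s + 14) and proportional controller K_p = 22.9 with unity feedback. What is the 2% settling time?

T_s ≈ 0.0239 s

Closed-loop transfer function: T(s) = K_p·P(s)/(1 + K_p·P(s)) = 153.4/(s + 14 + 153.4) = 153.4/(s + 167.4).
Time constant τ = 1/167.4 = 0.005973 s, so the 2% settling time is about 4τ = 0.0239 s.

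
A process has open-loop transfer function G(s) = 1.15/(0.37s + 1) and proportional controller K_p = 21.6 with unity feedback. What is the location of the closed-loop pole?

Closed loop: T(s) = K_p·G/(1+K_p·G) = 24.84/(0.37s + 1 + 24.84), with pole at s = −(1 + 24.84)/0.37 = −69.84.

s = -69.84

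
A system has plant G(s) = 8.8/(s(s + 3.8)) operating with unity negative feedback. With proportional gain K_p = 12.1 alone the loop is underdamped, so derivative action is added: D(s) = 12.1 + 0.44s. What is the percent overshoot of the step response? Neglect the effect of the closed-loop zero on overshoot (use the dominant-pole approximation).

28.4%

Forward path: (12.1 + 0.44s)·8.8/(s(s+3.8)). The closed-loop characteristic equation is s² + (3.8 + 8.8·0.44)s + 8.8·12.1 = 0.
That is s² + 7.672s + 106.5 = 0, so ω_n = 10.32 rad/s and ζ = 7.672/(2·10.32) = 0.3717.
%OS = 100·exp(−πζ/√(1−ζ²)) = 28.4%.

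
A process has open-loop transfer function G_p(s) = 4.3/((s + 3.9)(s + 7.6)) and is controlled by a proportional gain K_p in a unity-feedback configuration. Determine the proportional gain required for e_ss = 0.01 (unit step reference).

For a type-0 loop with proportional control, e_ss = 1/(1 + K_p·G_p(0)).
G_p(0) = 0.1451. Require 1/(1 + K_p·0.1451) = 0.01, so 1 + 0.1451·K_p = 100.
K_p = (100 − 1)/0.1451 = 682.

K_p = 682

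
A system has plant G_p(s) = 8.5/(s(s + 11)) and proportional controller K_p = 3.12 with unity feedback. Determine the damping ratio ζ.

The closed-loop denominator is s(s+11) + 3.12·8.5 = s² + 11s + 26.52.
So ω_n² = 26.52 ⇒ ω_n = 5.15 rad/s, and ζ = 11/(2ω_n) = 1.07.

ζ = 1.07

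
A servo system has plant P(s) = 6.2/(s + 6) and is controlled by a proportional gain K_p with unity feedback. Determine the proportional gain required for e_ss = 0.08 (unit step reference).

K_p = 11.1

The loop is type 0, so e_ss(step) = 1/(1 + K_pos) with K_pos = K_p·P(0).
P(0) = 1.033. Require 1/(1 + K_p·1.033) = 0.08, so 1 + 1.033·K_p = 12.5.
K_p = (12.5 − 1)/1.033 = 11.1.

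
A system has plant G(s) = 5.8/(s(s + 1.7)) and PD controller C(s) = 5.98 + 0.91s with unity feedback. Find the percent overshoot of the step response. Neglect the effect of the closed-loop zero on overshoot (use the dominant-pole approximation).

9.92%

Forward path: (5.98 + 0.91s)·5.8/(s(s+1.7)). The closed-loop characteristic equation is s² + (1.7 + 5.8·0.91)s + 5.8·5.98 = 0.
That is s² + 6.978s + 34.68 = 0, so ω_n = 5.889 rad/s and ζ = 6.978/(2·5.889) = 0.5924.
%OS = 100·exp(−πζ/√(1−ζ²)) = 9.92%.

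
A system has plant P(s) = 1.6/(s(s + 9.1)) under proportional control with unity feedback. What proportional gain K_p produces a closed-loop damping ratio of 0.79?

K_p = 20.7

Closed-loop characteristic equation: s² + 9.1s + K_p·1.6 = 0.
So ω_n = √(1.6K_p) and 2ζω_n = 9.1, giving ζ = 9.1/(2√(1.6K_p)).
Setting ζ = 0.79: √(1.6K_p) = 9.1/(2·0.79) = 5.759, so K_p = 33.17/1.6 = 20.7.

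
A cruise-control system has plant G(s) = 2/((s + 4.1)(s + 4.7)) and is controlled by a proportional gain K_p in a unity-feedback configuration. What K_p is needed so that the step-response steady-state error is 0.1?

The loop is type 0, so e_ss(step) = 1/(1 + K_pos) with K_pos = K_p·G(0).
G(0) = 0.1038. Require 1/(1 + K_p·0.1038) = 0.1, so 1 + 0.1038·K_p = 10.
K_p = (10 − 1)/0.1038 = 86.7.

K_p = 86.7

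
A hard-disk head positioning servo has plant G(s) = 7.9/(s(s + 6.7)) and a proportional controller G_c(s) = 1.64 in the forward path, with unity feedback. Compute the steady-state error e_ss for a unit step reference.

0

The open loop G_c(s)G(s) has a pole at the origin (type 1), so the static position error constant is infinite and e_ss = 1/(1+∞) = 0.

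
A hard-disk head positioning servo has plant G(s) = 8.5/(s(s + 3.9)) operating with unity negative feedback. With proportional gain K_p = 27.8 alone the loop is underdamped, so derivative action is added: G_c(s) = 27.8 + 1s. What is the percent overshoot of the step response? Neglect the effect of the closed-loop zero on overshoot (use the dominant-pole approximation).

Forward path: (27.8 + 1s)·8.5/(s(s+3.9)). The closed-loop characteristic equation is s² + (3.9 + 8.5·1)s + 8.5·27.8 = 0.
That is s² + 12.4s + 236.3 = 0, so ω_n = 15.37 rad/s and ζ = 12.4/(2·15.37) = 0.4033.
%OS = 100·exp(−πζ/√(1−ζ²)) = 25%.

25%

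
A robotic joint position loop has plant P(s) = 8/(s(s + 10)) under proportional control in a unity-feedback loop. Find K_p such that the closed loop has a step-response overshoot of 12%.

K_p = 9.99

From %OS = 100·exp(−πζ/√(1−ζ²)) = 12%, ζ = −ln(0.12)/√(π²+ln²(0.12)) = 0.5594.
Characteristic equation s² + 10s + 8K_p = 0 gives ζ = 10/(2√(8K_p)).
Setting ζ = 0.5594: √(8K_p) = 10/(2·0.5594) = 8.938, so K_p = 79.89/8 = 9.99.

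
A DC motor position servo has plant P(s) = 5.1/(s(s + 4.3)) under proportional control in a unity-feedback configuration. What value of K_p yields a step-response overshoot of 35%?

K_p = 9.02

From %OS = 100·exp(−πζ/√(1−ζ²)) = 35%, ζ = −ln(0.35)/√(π²+ln²(0.35)) = 0.3169.
Characteristic equation s² + 4.3s + 5.1K_p = 0 gives ζ = 4.3/(2√(5.1K_p)).
Setting ζ = 0.3169: √(5.1K_p) = 4.3/(2·0.3169) = 6.784, so K_p = 46.02/5.1 = 9.02.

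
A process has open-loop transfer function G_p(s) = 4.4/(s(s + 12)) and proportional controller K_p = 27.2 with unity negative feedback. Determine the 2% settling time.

T_s ≈ 0.667 s

Closed-loop characteristic equation: s² + 12s + 119.7 = 0, so ω_n = 10.94 rad/s and ζ = 12/(2·10.94) = 0.5485.
2% settling time T_s ≈ 4/(ζω_n) = 4/6 = 0.667 s.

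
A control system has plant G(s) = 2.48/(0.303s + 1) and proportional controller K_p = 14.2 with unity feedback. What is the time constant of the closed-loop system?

τ = 0.00837 s

Closed loop: T(s) = K_p·G/(1+K_p·G) = 35.22/(0.303s + 1 + 35.22), with pole at s = −(1 + 35.22)/0.303 = −119.5.
Closed-loop time constant τ = 1/119.5 = 0.00837 s.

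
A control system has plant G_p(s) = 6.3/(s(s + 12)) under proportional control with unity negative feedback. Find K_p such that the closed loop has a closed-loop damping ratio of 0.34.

K_p = 49.4

Closed-loop characteristic equation: s² + 12s + K_p·6.3 = 0.
So ω_n = √(6.3K_p) and 2ζω_n = 12, giving ζ = 12/(2√(6.3K_p)).
Setting ζ = 0.34: √(6.3K_p) = 12/(2·0.34) = 17.65, so K_p = 311.4/6.3 = 49.4.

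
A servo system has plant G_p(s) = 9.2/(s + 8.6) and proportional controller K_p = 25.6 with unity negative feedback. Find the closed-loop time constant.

Closed-loop transfer function: T(s) = K_p·G_p(s)/(1 + K_p·G_p(s)) = 235.5/(s + 8.6 + 235.5) = 235.5/(s + 244.1).
Time constant τ = 1/244.1 = 0.0041 s.

τ = 0.0041 s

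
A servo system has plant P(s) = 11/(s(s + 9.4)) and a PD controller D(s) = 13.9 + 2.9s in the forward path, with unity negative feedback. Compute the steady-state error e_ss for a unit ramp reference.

The loop has one pole at the origin (type 1). Velocity error constant K_v = lim_{s→0} s·D(s)P(s) = 13.9·11/9.4 = 16.27.
Steady-state error to a unit ramp: e_ss = 1/K_v = 0.0615.

0.0615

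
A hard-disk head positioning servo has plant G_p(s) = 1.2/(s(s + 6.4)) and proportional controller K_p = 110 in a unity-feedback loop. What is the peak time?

T_p = 0.285 s

The closed-loop denominator s² + 6.4s + 132 gives ω_n = √132 = 11.49 and ζ = 6.4/(2ω_n) = 0.2785.
Damped frequency ω_d = ω_n√(1−ζ²) = 11.03 rad/s, so peak time T_p = π/ω_d = 0.285 s.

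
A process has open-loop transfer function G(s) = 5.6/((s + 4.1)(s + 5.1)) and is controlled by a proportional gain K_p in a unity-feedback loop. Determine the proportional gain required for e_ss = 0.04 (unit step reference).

K_p = 89.6

The loop is type 0, so e_ss(step) = 1/(1 + K_pos) with K_pos = K_p·G(0).
G(0) = 0.2678. Require 1/(1 + K_p·0.2678) = 0.04, so 1 + 0.2678·K_p = 25.
K_p = (25 − 1)/0.2678 = 89.6.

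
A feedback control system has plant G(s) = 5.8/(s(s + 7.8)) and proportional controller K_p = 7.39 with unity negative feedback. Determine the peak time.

From 1 + K_pG(s) = 0: s² + 7.8s + 42.86 = 0 ⇒ ω_n = 6.547, ζ = 0.5957.
Damped frequency ω_d = ω_n√(1−ζ²) = 5.259 rad/s, so peak time T_p = π/ω_d = 0.597 s.

T_p = 0.597 s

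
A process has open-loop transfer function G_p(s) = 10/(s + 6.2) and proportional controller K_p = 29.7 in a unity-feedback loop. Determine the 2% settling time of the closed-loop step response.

T_s ≈ 0.0132 s

Closed-loop transfer function: T(s) = K_p·G_p(s)/(1 + K_p·G_p(s)) = 297/(s + 6.2 + 297) = 297/(s + 303.2).
Time constant τ = 1/303.2 = 0.003298 s, so the 2% settling time is about 4τ = 0.0132 s.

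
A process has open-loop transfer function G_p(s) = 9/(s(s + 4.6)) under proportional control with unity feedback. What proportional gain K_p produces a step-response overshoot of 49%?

K_p = 12

From %OS = 100·exp(−πζ/√(1−ζ²)) = 49%, ζ = −ln(0.49)/√(π²+ln²(0.49)) = 0.2214.
Characteristic equation s² + 4.6s + 9K_p = 0 gives ζ = 4.6/(2√(9K_p)).
Setting ζ = 0.2214: √(9K_p) = 4.6/(2·0.2214) = 10.39, so K_p = 107.9/9 = 12.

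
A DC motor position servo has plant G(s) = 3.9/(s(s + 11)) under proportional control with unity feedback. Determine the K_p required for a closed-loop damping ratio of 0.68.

Closed-loop characteristic equation: s² + 11s + K_p·3.9 = 0.
So ω_n = √(3.9K_p) and 2ζω_n = 11, giving ζ = 11/(2√(3.9K_p)).
Setting ζ = 0.68: √(3.9K_p) = 11/(2·0.68) = 8.088, so K_p = 65.42/3.9 = 16.8.

K_p = 16.8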